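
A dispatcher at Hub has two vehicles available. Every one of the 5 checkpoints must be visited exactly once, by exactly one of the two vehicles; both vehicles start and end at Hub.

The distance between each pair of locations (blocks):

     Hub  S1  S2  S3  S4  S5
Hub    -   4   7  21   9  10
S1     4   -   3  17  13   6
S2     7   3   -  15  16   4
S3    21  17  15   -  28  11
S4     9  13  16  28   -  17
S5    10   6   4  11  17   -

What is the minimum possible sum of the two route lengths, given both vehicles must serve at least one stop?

61 blocks — the smallest possible combined total.

Check every non-empty split of the stops between the two vehicles; for each half take its own optimal tour:
  {S1} + {S2, S3, S4, S5}: 8 + 59 = 67
  {S2} + {S1, S3, S4, S5}: 14 + 58 = 72
  {S1, S2} + {S3, S4, S5}: 14 + 58 = 72
  {S3} + {S1, S2, S4, S5}: 42 + 37 = 79
  {S1, S3} + {S2, S4, S5}: 42 + 37 = 79
  {S2, S3} + {S1, S4, S5}: 43 + 36 = 79
  … (15 splits in total)
  {S4} + {S1, S2, S3, S5}: 18 + 43 = 61  ← best
Best: vehicle 1 Hub → S4 → Hub = 18; vehicle 2 Hub → S1 → S2 → S3 → S5 → Hub = 43; combined 61.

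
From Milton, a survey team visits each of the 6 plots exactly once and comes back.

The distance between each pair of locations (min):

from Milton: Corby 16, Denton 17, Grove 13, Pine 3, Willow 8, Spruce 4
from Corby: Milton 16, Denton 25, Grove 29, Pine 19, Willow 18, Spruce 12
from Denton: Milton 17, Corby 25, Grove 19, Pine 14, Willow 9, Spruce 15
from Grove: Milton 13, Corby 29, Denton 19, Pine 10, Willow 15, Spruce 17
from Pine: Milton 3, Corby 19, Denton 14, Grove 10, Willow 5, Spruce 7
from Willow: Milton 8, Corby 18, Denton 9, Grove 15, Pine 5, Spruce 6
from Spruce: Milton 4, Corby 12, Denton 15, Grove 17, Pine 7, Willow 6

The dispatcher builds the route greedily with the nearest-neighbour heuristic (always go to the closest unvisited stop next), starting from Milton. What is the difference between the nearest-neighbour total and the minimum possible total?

Milton: Pine=3, Spruce=4, Willow=8, Grove=13, Corby=16, Denton=17 ⇒ Pine
Pine: Willow=5, Spruce=7, Grove=10, Denton=14, Corby=19 ⇒ Willow
Willow: Spruce=6, Denton=9, Grove=15, Corby=18 ⇒ Spruce
Spruce: Corby=12, Denton=15, Grove=17 ⇒ Corby
Corby: Denton=25, Grove=29 ⇒ Denton
Denton: Grove=19 ⇒ Grove
NN route Milton → Pine → Willow → Spruce → Corby → Denton → Grove → Milton costs 83.
Optimal: Milton → Corby → Spruce → Willow → Denton → Grove → Pine → Milton costs 75 (by enumerating all 360 distinct tours).
Excess = 83 − 75 = 8.

8 min longer than the optimal tour.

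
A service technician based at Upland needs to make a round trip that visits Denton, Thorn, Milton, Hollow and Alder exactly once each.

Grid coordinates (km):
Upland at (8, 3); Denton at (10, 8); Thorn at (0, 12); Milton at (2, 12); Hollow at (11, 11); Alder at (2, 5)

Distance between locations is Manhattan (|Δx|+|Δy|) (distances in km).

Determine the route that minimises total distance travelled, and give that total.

Minimum total distance: 40 km.

There are 60 distinct closed tours to check (reversals are equivalent).
Upland - Denton - Thorn - Milton - Hollow - Alder - Upland: 7+14+2+10+15+8 = 56
Upland - Denton - Thorn - Milton - Alder - Hollow - Upland: 7+14+2+7+15+11 = 56
Upland - Denton - Thorn - Hollow - Milton - Alder - Upland: 7+14+12+10+7+8 = 58
Upland - Denton - Thorn - Hollow - Alder - Milton - Upland: 7+14+12+15+7+15 = 70
Upland - Denton - Thorn - Alder - Milton - Hollow - Upland: 7+14+9+7+10+11 = 58
Upland - Denton - Thorn - Alder - Hollow - Milton - Upland: 7+14+9+15+10+15 = 70
Upland - Denton - Milton - Thorn - Hollow - Alder - Upland: 7+12+2+12+15+8 = 56
Upland - Denton - Milton - Thorn - Alder - Hollow - Upland: 7+12+2+9+15+11 = 56
Upland - Denton - Milton - Hollow - Thorn - Alder - Upland: 7+12+10+12+9+8 = 58
Upland - Denton - Milton - Hollow - Alder - Thorn - Upland: 7+12+10+15+9+17 = 70
Upland - Denton - Milton - Alder - Thorn - Hollow - Upland: 7+12+7+9+12+11 = 58
Upland - Denton - Milton - Alder - Hollow - Thorn - Upland: 7+12+7+15+12+17 = 70
Upland - Denton - Hollow - Thorn - Milton - Alder - Upland: 7+4+12+2+7+8 = 40
Upland - Denton - Hollow - Thorn - Alder - Milton - Upland: 7+4+12+9+7+15 = 54
… (46 more)
The minimum is 40.
One optimal route: Upland → Denton → Hollow → Thorn → Milton → Alder → Upland (or its reverse).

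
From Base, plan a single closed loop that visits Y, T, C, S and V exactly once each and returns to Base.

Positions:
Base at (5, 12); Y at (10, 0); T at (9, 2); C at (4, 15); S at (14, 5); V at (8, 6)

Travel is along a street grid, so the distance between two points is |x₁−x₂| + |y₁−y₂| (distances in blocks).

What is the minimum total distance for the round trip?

Shortest round trip = 50 blocks.

With 5 stops there are 5!/2 = 60 distinct round trips (a route and its reverse cost the same).
Base → Y → T → C → S → V → Base: 17+3+18+20+7+9 = 74
Base → Y → T → C → V → S → Base: 17+3+18+13+7+16 = 74
Base → Y → T → S → C → V → Base: 17+3+8+20+13+9 = 70
Base → Y → T → S → V → C → Base: 17+3+8+7+13+4 = 52
Base → Y → T → V → C → S → Base: 17+3+5+13+20+16 = 74
Base → Y → T → V → S → C → Base: 17+3+5+7+20+4 = 56
Base → Y → C → T → S → V → Base: 17+21+18+8+7+9 = 80
Base → Y → C → T → V → S → Base: 17+21+18+5+7+16 = 84
Base → Y → C → S → T → V → Base: 17+21+20+8+5+9 = 80
Base → Y → C → S → V → T → Base: 17+21+20+7+5+14 = 84
Base → Y → C → V → T → S → Base: 17+21+13+5+8+16 = 80
Base → Y → C → V → S → T → Base: 17+21+13+7+8+14 = 80
Base → Y → S → T → C → V → Base: 17+9+8+18+13+9 = 74
Base → Y → S → T → V → C → Base: 17+9+8+5+13+4 = 56
… (46 more)
Base → T → Y → S → V → C → Base: 14+3+9+7+13+4 = 50  ← best
The minimum is 50.
One optimal route: Base → T → Y → S → V → C → Base (or its reverse).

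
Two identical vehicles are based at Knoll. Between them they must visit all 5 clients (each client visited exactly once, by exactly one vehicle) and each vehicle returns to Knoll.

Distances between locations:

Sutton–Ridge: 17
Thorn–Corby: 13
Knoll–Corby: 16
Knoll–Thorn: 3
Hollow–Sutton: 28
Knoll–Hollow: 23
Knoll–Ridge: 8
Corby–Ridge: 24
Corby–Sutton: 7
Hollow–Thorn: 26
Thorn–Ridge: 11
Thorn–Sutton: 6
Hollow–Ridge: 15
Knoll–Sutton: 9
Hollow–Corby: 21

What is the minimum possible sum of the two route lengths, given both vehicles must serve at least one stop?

66 — the smallest possible combined total.

Try each way of splitting the stops between the two vehicles (each non-empty) and, for each split, find the best tour for each vehicle:
  {Hollow} + {Thorn, Corby, Sutton, Ridge}: 46 + 48 = 94
  {Thorn} + {Hollow, Corby, Sutton, Ridge}: 6 + 60 = 66
  {Hollow, Thorn} + {Corby, Sutton, Ridge}: 52 + 48 = 100
  {Corby} + {Hollow, Thorn, Sutton, Ridge}: 32 + 60 = 92
  {Hollow, Corby} + {Thorn, Sutton, Ridge}: 60 + 34 = 94
  {Thorn, Corby} + {Hollow, Sutton, Ridge}: 32 + 60 = 92
  … (15 splits in total)
Best: vehicle 1 Knoll → Thorn → Knoll = 6; vehicle 2 Knoll → Sutton → Corby → Hollow → Ridge → Knoll = 60; combined 66.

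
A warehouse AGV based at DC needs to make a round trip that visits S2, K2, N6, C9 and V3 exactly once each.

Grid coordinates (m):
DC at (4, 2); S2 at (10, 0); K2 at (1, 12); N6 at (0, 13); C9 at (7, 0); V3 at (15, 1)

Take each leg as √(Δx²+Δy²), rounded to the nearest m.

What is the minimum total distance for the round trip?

Minimum total distance: 42 m.

DC→S2→K2→N6→C9→V3→DC: 6+15+1+15+8+11 = 56
DC→S2→K2→N6→V3→C9→DC: 6+15+1+19+8+4 = 53
DC→S2→K2→C9→N6→V3→DC: 6+15+13+15+19+11 = 79
DC→S2→K2→C9→V3→N6→DC: 6+15+13+8+19+12 = 73
DC→S2→K2→V3→N6→C9→DC: 6+15+18+19+15+4 = 77
DC→S2→K2→V3→C9→N6→DC: 6+15+18+8+15+12 = 74
DC→S2→N6→K2→C9→V3→DC: 6+16+1+13+8+11 = 55
DC→S2→N6→K2→V3→C9→DC: 6+16+1+18+8+4 = 53
DC→S2→N6→C9→K2→V3→DC: 6+16+15+13+18+11 = 79
DC→S2→N6→C9→V3→K2→DC: 6+16+15+8+18+10 = 73
DC→S2→N6→V3→K2→C9→DC: 6+16+19+18+13+4 = 76
DC→S2→N6→V3→C9→K2→DC: 6+16+19+8+13+10 = 72
DC→S2→C9→K2→N6→V3→DC: 6+3+13+1+19+11 = 53
DC→S2→C9→K2→V3→N6→DC: 6+3+13+18+19+12 = 71
… (46 more)
DC→K2→N6→V3→S2→C9→DC: 10+1+19+5+3+4 = 42  ← best
The minimum is 42.
One optimal route: DC → K2 → N6 → V3 → S2 → C9 → DC (or its reverse).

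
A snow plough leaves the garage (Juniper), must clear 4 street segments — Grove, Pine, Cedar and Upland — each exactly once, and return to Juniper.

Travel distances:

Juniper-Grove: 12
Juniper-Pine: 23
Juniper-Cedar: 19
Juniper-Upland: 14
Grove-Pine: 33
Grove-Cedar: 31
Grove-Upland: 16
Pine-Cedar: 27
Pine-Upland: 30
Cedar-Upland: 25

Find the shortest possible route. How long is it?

With 4 stops there are 4!/2 = 12 distinct round trips (a route and its reverse cost the same).
Juniper→Grove→Pine→Cedar→Upland→Juniper: 12+33+27+25+14 = 111
Juniper→Grove→Pine→Upland→Cedar→Juniper: 12+33+30+25+19 = 119
Juniper→Grove→Cedar→Pine→Upland→Juniper: 12+31+27+30+14 = 114
Juniper→Grove→Cedar→Upland→Pine→Juniper: 12+31+25+30+23 = 121
Juniper→Grove→Upland→Pine→Cedar→Juniper: 12+16+30+27+19 = 104
Juniper→Grove→Upland→Cedar→Pine→Juniper: 12+16+25+27+23 = 103
Juniper→Pine→Grove→Cedar→Upland→Juniper: 23+33+31+25+14 = 126
Juniper→Pine→Grove→Upland→Cedar→Juniper: 23+33+16+25+19 = 116
Juniper→Pine→Cedar→Grove→Upland→Juniper: 23+27+31+16+14 = 111
Juniper→Pine→Upland→Grove→Cedar→Juniper: 23+30+16+31+19 = 119
Juniper→Cedar→Grove→Pine→Upland→Juniper: 19+31+33+30+14 = 127
Juniper→Cedar→Pine→Grove→Upland→Juniper: 19+27+33+16+14 = 109
The minimum is 103.
One optimal route: Juniper → Grove → Upland → Cedar → Pine → Juniper (or its reverse).

Shortest round trip = 103.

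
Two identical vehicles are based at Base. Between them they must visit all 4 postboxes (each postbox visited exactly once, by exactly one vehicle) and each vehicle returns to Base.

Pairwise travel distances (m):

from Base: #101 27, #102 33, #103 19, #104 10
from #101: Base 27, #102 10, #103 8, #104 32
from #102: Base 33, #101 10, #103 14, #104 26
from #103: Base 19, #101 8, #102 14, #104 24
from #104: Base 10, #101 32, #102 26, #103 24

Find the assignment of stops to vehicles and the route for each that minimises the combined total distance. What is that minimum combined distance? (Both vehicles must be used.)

Check every non-empty split of the stops between the two vehicles; for each half take its own optimal tour:
  {#101} + {#102, #103, #104}: 54 + 69 = 123
  {#102} + {#101, #103, #104}: 66 + 69 = 135
  {#101, #102} + {#103, #104}: 70 + 53 = 123
  {#103} + {#101, #102, #104}: 38 + 73 = 111
  {#101, #103} + {#102, #104}: 54 + 69 = 123
  {#102, #103} + {#101, #104}: 66 + 69 = 135
  … (7 splits in total)
  {#101, #102, #103} + {#104}: 70 + 20 = 90  ← best
Best: vehicle 1 Base → #101 → #102 → #103 → Base = 70; vehicle 2 Base → #104 → Base = 20; combined 90.

90 m — the smallest possible combined total.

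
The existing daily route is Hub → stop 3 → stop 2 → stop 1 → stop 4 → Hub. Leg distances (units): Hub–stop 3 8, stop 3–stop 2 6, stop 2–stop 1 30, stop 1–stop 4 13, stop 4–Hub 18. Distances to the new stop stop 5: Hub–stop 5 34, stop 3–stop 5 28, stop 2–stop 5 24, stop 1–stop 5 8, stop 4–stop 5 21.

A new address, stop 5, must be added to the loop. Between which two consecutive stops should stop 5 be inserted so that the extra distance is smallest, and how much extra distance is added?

Insertion cost between consecutive stops i–j is d(i,stop 5) + d(stop 5,j) − d(i,j):
  between Hub and stop 3: 34 + 28 − 8 = 54
  between stop 3 and stop 2: 28 + 24 − 6 = 46
  between stop 2 and stop 1: 24 + 8 − 30 = 2
  between stop 1 and stop 4: 8 + 21 − 13 = 16
  between stop 4 and Hub: 21 + 34 − 18 = 37
Cheapest insertion is between stop 2 and stop 1, adding 2.
New total = 75 + 2 = 77.

Adding 2 by placing stop 5 on the stop 2–stop 1 leg.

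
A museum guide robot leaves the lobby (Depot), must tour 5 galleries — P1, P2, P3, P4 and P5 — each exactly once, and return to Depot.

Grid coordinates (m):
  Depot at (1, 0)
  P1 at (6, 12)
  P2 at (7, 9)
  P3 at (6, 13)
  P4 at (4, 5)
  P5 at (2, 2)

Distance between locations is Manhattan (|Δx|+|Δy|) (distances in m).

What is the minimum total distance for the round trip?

Shortest round trip = 38 m.

With 5 stops there are 5!/2 = 60 distinct round trips (a route and its reverse cost the same).
Depot → P1 → P2 → P3 → P4 → P5 → Depot: 17+4+5+10+5+3 = 44
Depot → P1 → P2 → P3 → P5 → P4 → Depot: 17+4+5+15+5+8 = 54
Depot → P1 → P2 → P4 → P3 → P5 → Depot: 17+4+7+10+15+3 = 56
Depot → P1 → P2 → P4 → P5 → P3 → Depot: 17+4+7+5+15+18 = 66
Depot → P1 → P2 → P5 → P3 → P4 → Depot: 17+4+12+15+10+8 = 66
Depot → P1 → P2 → P5 → P4 → P3 → Depot: 17+4+12+5+10+18 = 66
Depot → P1 → P3 → P2 → P4 → P5 → Depot: 17+1+5+7+5+3 = 38
Depot → P1 → P3 → P2 → P5 → P4 → Depot: 17+1+5+12+5+8 = 48
Depot → P1 → P3 → P4 → P2 → P5 → Depot: 17+1+10+7+12+3 = 50
Depot → P1 → P3 → P4 → P5 → P2 → Depot: 17+1+10+5+12+15 = 60
Depot → P1 → P3 → P5 → P2 → P4 → Depot: 17+1+15+12+7+8 = 60
Depot → P1 → P3 → P5 → P4 → P2 → Depot: 17+1+15+5+7+15 = 60
Depot → P1 → P4 → P2 → P3 → P5 → Depot: 17+9+7+5+15+3 = 56
Depot → P1 → P4 → P2 → P5 → P3 → Depot: 17+9+7+12+15+18 = 78
… (46 more)
The minimum is 38.
One optimal route: Depot → P1 → P3 → P2 → P4 → P5 → Depot (or its reverse).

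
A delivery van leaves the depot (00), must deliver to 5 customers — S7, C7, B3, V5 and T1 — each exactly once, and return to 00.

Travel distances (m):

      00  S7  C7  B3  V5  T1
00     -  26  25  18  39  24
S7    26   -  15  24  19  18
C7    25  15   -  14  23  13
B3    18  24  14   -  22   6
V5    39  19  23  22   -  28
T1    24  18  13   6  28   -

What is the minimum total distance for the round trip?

Minimum total distance: 105 m.

00-S7-C7-B3-V5-T1-00: 26+15+14+22+28+24 = 129
00-S7-C7-B3-T1-V5-00: 26+15+14+6+28+39 = 128
00-S7-C7-V5-B3-T1-00: 26+15+23+22+6+24 = 116
00-S7-C7-V5-T1-B3-00: 26+15+23+28+6+18 = 116
00-S7-C7-T1-B3-V5-00: 26+15+13+6+22+39 = 121
00-S7-C7-T1-V5-B3-00: 26+15+13+28+22+18 = 122
00-S7-B3-C7-V5-T1-00: 26+24+14+23+28+24 = 139
00-S7-B3-C7-T1-V5-00: 26+24+14+13+28+39 = 144
00-S7-B3-V5-C7-T1-00: 26+24+22+23+13+24 = 132
00-S7-B3-V5-T1-C7-00: 26+24+22+28+13+25 = 138
00-S7-B3-T1-C7-V5-00: 26+24+6+13+23+39 = 131
00-S7-B3-T1-V5-C7-00: 26+24+6+28+23+25 = 132
00-S7-V5-C7-B3-T1-00: 26+19+23+14+6+24 = 112
00-S7-V5-C7-T1-B3-00: 26+19+23+13+6+18 = 105
… (46 more)
The minimum is 105.
One optimal route: 00 → S7 → V5 → C7 → T1 → B3 → 00 (or its reverse).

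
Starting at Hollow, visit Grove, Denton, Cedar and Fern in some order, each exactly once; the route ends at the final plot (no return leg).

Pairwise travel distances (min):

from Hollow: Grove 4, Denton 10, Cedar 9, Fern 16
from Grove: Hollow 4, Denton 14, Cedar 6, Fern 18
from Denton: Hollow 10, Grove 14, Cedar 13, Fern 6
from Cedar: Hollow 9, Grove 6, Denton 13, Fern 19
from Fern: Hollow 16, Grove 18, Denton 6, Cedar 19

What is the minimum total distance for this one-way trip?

Minimum one-way distance = 29 min.

There are 4! = 24 possible orderings.
Hollow→Grove→Denton→Cedar→Fern: 4+14+13+19 = 50
Hollow→Grove→Denton→Fern→Cedar: 4+14+6+19 = 43
Hollow→Grove→Cedar→Denton→Fern: 4+6+13+6 = 29
Hollow→Grove→Cedar→Fern→Denton: 4+6+19+6 = 35
Hollow→Grove→Fern→Denton→Cedar: 4+18+6+13 = 41
Hollow→Grove→Fern→Cedar→Denton: 4+18+19+13 = 54
Hollow→Denton→Grove→Cedar→Fern: 10+14+6+19 = 49
Hollow→Denton→Grove→Fern→Cedar: 10+14+18+19 = 61
Hollow→Denton→Cedar→Grove→Fern: 10+13+6+18 = 47
Hollow→Denton→Cedar→Fern→Grove: 10+13+19+18 = 60
Hollow→Denton→Fern→Grove→Cedar: 10+6+18+6 = 40
Hollow→Denton→Fern→Cedar→Grove: 10+6+19+6 = 41
Hollow→Cedar→Grove→Denton→Fern: 9+6+14+6 = 35
Hollow→Cedar→Grove→Fern→Denton: 9+6+18+6 = 39
… (10 more)
The minimum is 29.
One shortest path: Hollow → Grove → Cedar → Denton → Fern.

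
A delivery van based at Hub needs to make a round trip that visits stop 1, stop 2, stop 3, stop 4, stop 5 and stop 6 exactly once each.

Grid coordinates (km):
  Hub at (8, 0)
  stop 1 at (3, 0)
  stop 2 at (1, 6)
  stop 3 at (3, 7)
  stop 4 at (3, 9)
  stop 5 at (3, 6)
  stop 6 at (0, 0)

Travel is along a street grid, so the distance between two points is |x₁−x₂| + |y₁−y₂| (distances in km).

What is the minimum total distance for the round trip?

With 6 stops there are 6!/2 = 360 distinct round trips (a route and its reverse cost the same).
Hub - stop 1 - stop 2 - stop 3 - stop 4 - stop 5 - stop 6 - Hub: 5+8+3+2+3+9+8 = 38
Hub - stop 1 - stop 2 - stop 3 - stop 4 - stop 6 - stop 5 - Hub: 5+8+3+2+12+9+11 = 50
Hub - stop 1 - stop 2 - stop 3 - stop 5 - stop 4 - stop 6 - Hub: 5+8+3+1+3+12+8 = 40
Hub - stop 1 - stop 2 - stop 3 - stop 5 - stop 6 - stop 4 - Hub: 5+8+3+1+9+12+14 = 52
Hub - stop 1 - stop 2 - stop 3 - stop 6 - stop 4 - stop 5 - Hub: 5+8+3+10+12+3+11 = 52
Hub - stop 1 - stop 2 - stop 3 - stop 6 - stop 5 - stop 4 - Hub: 5+8+3+10+9+3+14 = 52
Hub - stop 1 - stop 2 - stop 4 - stop 3 - stop 5 - stop 6 - Hub: 5+8+5+2+1+9+8 = 38
Hub - stop 1 - stop 2 - stop 4 - stop 3 - stop 6 - stop 5 - Hub: 5+8+5+2+10+9+11 = 50
… (352 more)
Hub - stop 1 - stop 3 - stop 4 - stop 5 - stop 2 - stop 6 - Hub: 5+7+2+3+2+7+8 = 34  ← best
The minimum is 34.
One optimal route: Hub → stop 1 → stop 3 → stop 4 → stop 5 → stop 2 → stop 6 → Hub (or its reverse).

Minimum total distance: 34 km.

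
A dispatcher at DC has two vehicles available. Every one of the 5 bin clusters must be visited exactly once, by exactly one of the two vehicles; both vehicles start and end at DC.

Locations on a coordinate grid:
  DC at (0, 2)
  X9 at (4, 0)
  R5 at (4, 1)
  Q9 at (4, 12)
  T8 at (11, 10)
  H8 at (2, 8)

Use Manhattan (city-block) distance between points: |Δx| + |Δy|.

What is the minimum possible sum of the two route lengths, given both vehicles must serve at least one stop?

54 — the smallest possible combined total.

Check every non-empty split of the stops between the two vehicles; for each half take its own optimal tour:
  {X9} + {R5, Q9, T8, H8}: 12 + 44 = 56
  {R5} + {X9, Q9, T8, H8}: 10 + 46 = 56
  {X9, R5} + {Q9, T8, H8}: 12 + 42 = 54
  {Q9} + {X9, R5, T8, H8}: 28 + 42 = 70
  {X9, Q9} + {R5, T8, H8}: 32 + 40 = 72
  {R5, Q9} + {X9, T8, H8}: 30 + 42 = 72
  … (15 splits in total)
Best: vehicle 1 DC → X9 → R5 → DC = 12; vehicle 2 DC → Q9 → T8 → H8 → DC = 42; combined 54.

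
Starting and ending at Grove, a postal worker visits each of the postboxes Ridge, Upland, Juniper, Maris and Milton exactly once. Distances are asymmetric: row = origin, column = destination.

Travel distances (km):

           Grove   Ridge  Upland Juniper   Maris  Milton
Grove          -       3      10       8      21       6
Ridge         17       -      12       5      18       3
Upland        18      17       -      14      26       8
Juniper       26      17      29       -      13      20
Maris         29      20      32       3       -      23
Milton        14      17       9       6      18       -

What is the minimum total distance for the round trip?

Shortest round trip = 70 km.

Grove→Ridge→Upland→Juniper→Maris→Milton→Grove: 3+12+14+13+23+14 = 79
Grove→Ridge→Upland→Juniper→Milton→Maris→Grove: 3+12+14+20+18+29 = 96
Grove→Ridge→Upland→Maris→Juniper→Milton→Grove: 3+12+26+3+20+14 = 78
Grove→Ridge→Upland→Maris→Milton→Juniper→Grove: 3+12+26+23+6+26 = 96
Grove→Ridge→Upland→Milton→Juniper→Maris→Grove: 3+12+8+6+13+29 = 71
Grove→Ridge→Upland→Milton→Maris→Juniper→Grove: 3+12+8+18+3+26 = 70
Grove→Ridge→Juniper→Upland→Maris→Milton→Grove: 3+5+29+26+23+14 = 100
Grove→Ridge→Juniper→Upland→Milton→Maris→Grove: 3+5+29+8+18+29 = 92
Grove→Ridge→Juniper→Maris→Upland→Milton→Grove: 3+5+13+32+8+14 = 75
Grove→Ridge→Juniper→Maris→Milton→Upland→Grove: 3+5+13+23+9+18 = 71
Grove→Ridge→Juniper→Milton→Upland→Maris→Grove: 3+5+20+9+26+29 = 92
Grove→Ridge→Juniper→Milton→Maris→Upland→Grove: 3+5+20+18+32+18 = 96
Grove→Ridge→Maris→Upland→Juniper→Milton→Grove: 3+18+32+14+20+14 = 101
Grove→Ridge→Maris→Upland→Milton→Juniper→Grove: 3+18+32+8+6+26 = 93
… (106 more)
The minimum is 70.
One optimal route: Grove → Ridge → Upland → Milton → Maris → Juniper → Grove.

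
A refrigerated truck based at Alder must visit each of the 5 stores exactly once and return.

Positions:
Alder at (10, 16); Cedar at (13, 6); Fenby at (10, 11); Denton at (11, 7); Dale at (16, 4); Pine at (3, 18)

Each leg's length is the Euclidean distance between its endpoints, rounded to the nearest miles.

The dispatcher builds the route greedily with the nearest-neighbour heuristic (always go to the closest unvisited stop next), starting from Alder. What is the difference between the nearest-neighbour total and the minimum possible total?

1 miles longer than the optimal tour.

Alder: Fenby=5, Pine=7, Denton=9, Cedar=10, Dale=13 ⇒ Fenby
Fenby: Denton=4, Cedar=6, Dale=9, Pine=10 ⇒ Denton
Denton: Cedar=2, Dale=6, Pine=14 ⇒ Cedar
Cedar: Dale=4, Pine=16 ⇒ Dale
Dale: Pine=19 ⇒ Pine
NN route Alder → Fenby → Denton → Cedar → Dale → Pine → Alder costs 41.
Optimal: Alder → Dale → Cedar → Denton → Fenby → Pine → Alder costs 40 (by enumerating all 60 distinct tours).
Excess = 41 − 40 = 1.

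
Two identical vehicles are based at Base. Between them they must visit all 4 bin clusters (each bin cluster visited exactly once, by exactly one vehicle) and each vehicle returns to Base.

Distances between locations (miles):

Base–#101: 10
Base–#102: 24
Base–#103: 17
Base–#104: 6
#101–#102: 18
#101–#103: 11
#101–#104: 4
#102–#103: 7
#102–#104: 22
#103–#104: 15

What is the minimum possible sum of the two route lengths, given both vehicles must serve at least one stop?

Check every non-empty split of the stops between the two vehicles; for each half take its own optimal tour:
  {#101} + {#102, #103, #104}: 20 + 52 = 72
  {#102} + {#101, #103, #104}: 48 + 38 = 86
  {#101, #102} + {#103, #104}: 52 + 38 = 90
  {#103} + {#101, #102, #104}: 34 + 52 = 86
  {#101, #103} + {#102, #104}: 38 + 52 = 90
  {#102, #103} + {#101, #104}: 48 + 20 = 68
  … (7 splits in total)
  {#101, #102, #103} + {#104}: 52 + 12 = 64  ← best
Best: vehicle 1 Base → #101 → #102 → #103 → Base = 52; vehicle 2 Base → #104 → Base = 12; combined 64.

Minimum combined distance: 64 miles.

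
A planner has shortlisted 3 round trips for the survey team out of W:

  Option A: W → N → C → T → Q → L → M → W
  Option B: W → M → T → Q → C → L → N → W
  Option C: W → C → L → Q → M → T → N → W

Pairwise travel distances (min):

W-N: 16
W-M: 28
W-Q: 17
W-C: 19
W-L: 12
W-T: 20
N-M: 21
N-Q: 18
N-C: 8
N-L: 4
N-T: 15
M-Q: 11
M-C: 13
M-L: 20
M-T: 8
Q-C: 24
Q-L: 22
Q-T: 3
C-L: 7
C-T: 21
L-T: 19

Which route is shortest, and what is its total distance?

Shortest is Option B, total 90 min.

Option A: 16 + 8 + 21 + 3 + 22 + 20 + 28 = 118
Option B: 28 + 8 + 3 + 24 + 7 + 4 + 16 = 90
Option C: 19 + 7 + 22 + 11 + 8 + 15 + 16 = 98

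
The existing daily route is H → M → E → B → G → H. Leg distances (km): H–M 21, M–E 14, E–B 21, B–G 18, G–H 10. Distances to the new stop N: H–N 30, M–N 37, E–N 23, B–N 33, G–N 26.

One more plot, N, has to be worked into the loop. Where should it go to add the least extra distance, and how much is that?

Insertion cost between consecutive stops i–j is d(i,N) + d(N,j) − d(i,j):
  between H and M: 30 + 37 − 21 = 46
  between M and E: 37 + 23 − 14 = 46
  between E and B: 23 + 33 − 21 = 35
  between B and G: 33 + 26 − 18 = 41
  between G and H: 26 + 30 − 10 = 46
Cheapest insertion is between E and B, adding 35.
New total = 84 + 35 = 119.

Minimum extra distance: 35 km, inserting N between E and B.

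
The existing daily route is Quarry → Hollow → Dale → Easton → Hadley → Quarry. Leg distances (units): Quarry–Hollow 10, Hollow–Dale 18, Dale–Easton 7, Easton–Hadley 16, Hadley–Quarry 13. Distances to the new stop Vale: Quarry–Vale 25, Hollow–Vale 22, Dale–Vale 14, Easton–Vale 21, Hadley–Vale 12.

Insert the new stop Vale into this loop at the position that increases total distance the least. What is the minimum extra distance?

Insertion cost between consecutive stops i–j is d(i,Vale) + d(Vale,j) − d(i,j):
  between Quarry and Hollow: 25 + 22 − 10 = 37
  between Hollow and Dale: 22 + 14 − 18 = 18
  between Dale and Easton: 14 + 21 − 7 = 28
  between Easton and Hadley: 21 + 12 − 16 = 17
  between Hadley and Quarry: 12 + 25 − 13 = 24
Cheapest insertion is between Easton and Hadley, adding 17.
New total = 64 + 17 = 81.

+17 — insert Vale between Easton and Hadley.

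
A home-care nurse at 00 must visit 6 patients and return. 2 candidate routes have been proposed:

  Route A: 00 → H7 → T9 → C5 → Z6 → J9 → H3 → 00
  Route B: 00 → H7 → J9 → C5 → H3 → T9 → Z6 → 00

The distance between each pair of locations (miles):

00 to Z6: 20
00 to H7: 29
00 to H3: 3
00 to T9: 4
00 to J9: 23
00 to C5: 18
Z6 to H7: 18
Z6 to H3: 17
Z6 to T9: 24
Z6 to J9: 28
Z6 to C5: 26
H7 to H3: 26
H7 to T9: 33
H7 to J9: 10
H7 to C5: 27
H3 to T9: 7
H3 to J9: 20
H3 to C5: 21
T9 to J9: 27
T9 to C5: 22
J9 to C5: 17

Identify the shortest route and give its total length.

128 miles — Route B is the shortest.

Route A: 29 + 33 + 22 + 26 + 28 + 20 + 3 = 161
Route B: 29 + 10 + 17 + 21 + 7 + 24 + 20 = 128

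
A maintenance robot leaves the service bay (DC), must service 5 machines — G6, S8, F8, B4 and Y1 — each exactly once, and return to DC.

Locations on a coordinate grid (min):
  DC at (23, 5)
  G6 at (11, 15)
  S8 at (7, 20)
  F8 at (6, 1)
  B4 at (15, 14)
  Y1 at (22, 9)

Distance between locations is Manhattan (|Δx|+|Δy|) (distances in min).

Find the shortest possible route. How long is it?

Minimum total distance: 72 min.

With 5 stops there are 5!/2 = 60 distinct round trips (a route and its reverse cost the same).
DC-G6-S8-F8-B4-Y1-DC: 22+9+20+22+12+5 = 90
DC-G6-S8-F8-Y1-B4-DC: 22+9+20+24+12+17 = 104
DC-G6-S8-B4-F8-Y1-DC: 22+9+14+22+24+5 = 96
DC-G6-S8-B4-Y1-F8-DC: 22+9+14+12+24+21 = 102
DC-G6-S8-Y1-F8-B4-DC: 22+9+26+24+22+17 = 120
DC-G6-S8-Y1-B4-F8-DC: 22+9+26+12+22+21 = 112
DC-G6-F8-S8-B4-Y1-DC: 22+19+20+14+12+5 = 92
DC-G6-F8-S8-Y1-B4-DC: 22+19+20+26+12+17 = 116
DC-G6-F8-B4-S8-Y1-DC: 22+19+22+14+26+5 = 108
DC-G6-F8-B4-Y1-S8-DC: 22+19+22+12+26+31 = 132
DC-G6-F8-Y1-S8-B4-DC: 22+19+24+26+14+17 = 122
DC-G6-F8-Y1-B4-S8-DC: 22+19+24+12+14+31 = 122
DC-G6-B4-S8-F8-Y1-DC: 22+5+14+20+24+5 = 90
DC-G6-B4-S8-Y1-F8-DC: 22+5+14+26+24+21 = 112
… (46 more)
DC-F8-S8-G6-B4-Y1-DC: 21+20+9+5+12+5 = 72  ← best
The minimum is 72.
One optimal route: DC → F8 → S8 → G6 → B4 → Y1 → DC (or its reverse).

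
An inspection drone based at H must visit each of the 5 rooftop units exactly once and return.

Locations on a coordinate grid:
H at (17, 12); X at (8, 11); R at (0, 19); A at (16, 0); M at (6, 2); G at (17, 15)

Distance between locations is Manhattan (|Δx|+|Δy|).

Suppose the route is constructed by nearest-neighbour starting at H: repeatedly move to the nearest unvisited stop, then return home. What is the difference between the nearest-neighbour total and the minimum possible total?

From H: G=3, X=10, A=13, M=21, R=24 → choose G (3).
From G: X=13, A=16, R=21, M=24 → choose X (13).
From X: M=11, R=16, A=19 → choose M (11).
From M: A=12, R=23 → choose A (12).
From A: R=35 → choose R (35).
NN route H → G → X → M → A → R → H costs 98.
Optimal: H → A → M → X → R → G → H costs 76 (by enumerating all 60 distinct tours).
Excess = 98 − 76 = 22.

Excess over optimum: 22.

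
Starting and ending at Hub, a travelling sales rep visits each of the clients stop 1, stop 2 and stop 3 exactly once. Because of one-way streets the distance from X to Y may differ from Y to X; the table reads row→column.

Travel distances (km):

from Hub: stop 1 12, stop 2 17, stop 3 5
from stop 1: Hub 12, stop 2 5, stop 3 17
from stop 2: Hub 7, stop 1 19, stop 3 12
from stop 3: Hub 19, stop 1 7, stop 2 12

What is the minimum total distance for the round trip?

Hub → stop 1 → stop 2 → stop 3 → Hub: 12+5+12+19 = 48
Hub → stop 1 → stop 3 → stop 2 → Hub: 12+17+12+7 = 48
Hub → stop 2 → stop 1 → stop 3 → Hub: 17+19+17+19 = 72
Hub → stop 2 → stop 3 → stop 1 → Hub: 17+12+7+12 = 48
Hub → stop 3 → stop 1 → stop 2 → Hub: 5+7+5+7 = 24
Hub → stop 3 → stop 2 → stop 1 → Hub: 5+12+19+12 = 48
The minimum is 24.
One optimal route: Hub → stop 3 → stop 1 → stop 2 → Hub.

24 km — the shortest possible round trip.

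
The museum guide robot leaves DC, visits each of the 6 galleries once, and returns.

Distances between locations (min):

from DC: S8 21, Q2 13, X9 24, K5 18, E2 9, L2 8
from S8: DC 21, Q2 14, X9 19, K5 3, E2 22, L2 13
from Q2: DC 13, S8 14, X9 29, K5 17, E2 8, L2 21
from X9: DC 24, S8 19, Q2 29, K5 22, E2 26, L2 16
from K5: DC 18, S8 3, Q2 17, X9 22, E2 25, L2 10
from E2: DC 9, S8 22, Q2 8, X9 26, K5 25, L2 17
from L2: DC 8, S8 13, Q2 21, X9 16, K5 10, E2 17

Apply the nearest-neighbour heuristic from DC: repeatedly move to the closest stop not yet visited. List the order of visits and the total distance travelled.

At DC the remaining stops are L2 8, E2 9, Q2 13, K5 18, S8 21, X9 24; go to L2.
At L2 the remaining stops are K5 10, S8 13, X9 16, E2 17, Q2 21; go to K5.
At K5 the remaining stops are S8 3, Q2 17, X9 22, E2 25; go to S8.
At S8 the remaining stops are Q2 14, X9 19, E2 22; go to Q2.
At Q2 the remaining stops are E2 8, X9 29; go to E2.
At E2 the remaining stops are X9 26; go to X9.
Return X9→DC: 24.
Total = 8 + 10 + 3 + 14 + 8 + 26 + 24 = 93.

93 min along DC → L2 → K5 → S8 → Q2 → E2 → X9 → DC.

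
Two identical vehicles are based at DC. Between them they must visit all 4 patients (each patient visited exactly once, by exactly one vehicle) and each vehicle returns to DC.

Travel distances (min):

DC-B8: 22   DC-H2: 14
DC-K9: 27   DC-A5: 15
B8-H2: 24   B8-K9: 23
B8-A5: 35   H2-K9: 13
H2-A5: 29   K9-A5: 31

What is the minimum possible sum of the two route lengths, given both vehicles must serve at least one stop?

102 min — the smallest possible combined total.

There are 2^3 − 1 = 7 ways to divide the 4 stops into two non-empty groups. For each, the best each vehicle can do is its own shortest tour through its group:
  {B8} + {H2, K9, A5}: 44 + 73 = 117
  {H2} + {B8, K9, A5}: 28 + 91 = 119
  {B8, H2} + {K9, A5}: 60 + 73 = 133
  {K9} + {B8, H2, A5}: 54 + 88 = 142
  {B8, K9} + {H2, A5}: 72 + 58 = 130
  {H2, K9} + {B8, A5}: 54 + 72 = 126
  … (7 splits in total)
  {B8, H2, K9} + {A5}: 72 + 30 = 102  ← best
Best: vehicle 1 DC → B8 → K9 → H2 → DC = 72; vehicle 2 DC → A5 → DC = 30; combined 102.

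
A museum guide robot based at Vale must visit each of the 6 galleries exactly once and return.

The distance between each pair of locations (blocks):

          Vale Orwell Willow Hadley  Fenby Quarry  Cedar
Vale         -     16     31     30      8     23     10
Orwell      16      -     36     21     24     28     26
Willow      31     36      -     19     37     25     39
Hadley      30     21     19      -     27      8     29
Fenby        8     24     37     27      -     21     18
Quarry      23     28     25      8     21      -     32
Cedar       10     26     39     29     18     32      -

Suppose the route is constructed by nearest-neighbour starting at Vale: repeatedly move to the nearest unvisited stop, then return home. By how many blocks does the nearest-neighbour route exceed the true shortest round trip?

From Vale: Fenby=8, Cedar=10, Orwell=16, Quarry=23, Hadley=30, Willow=31 → choose Fenby (8).
From Fenby: Cedar=18, Quarry=21, Orwell=24, Hadley=27, Willow=37 → choose Cedar (18).
From Cedar: Orwell=26, Hadley=29, Quarry=32, Willow=39 → choose Orwell (26).
From Orwell: Hadley=21, Quarry=28, Willow=36 → choose Hadley (21).
From Hadley: Quarry=8, Willow=19 → choose Quarry (8).
From Quarry: Willow=25 → choose Willow (25).
NN route Vale → Fenby → Cedar → Orwell → Hadley → Quarry → Willow → Vale costs 137.
Optimal: Vale → Orwell → Willow → Hadley → Quarry → Fenby → Cedar → Vale costs 128 (by enumerating all 360 distinct tours).
Excess = 137 − 128 = 9.

The nearest-neighbour route is 9 blocks longer than optimal.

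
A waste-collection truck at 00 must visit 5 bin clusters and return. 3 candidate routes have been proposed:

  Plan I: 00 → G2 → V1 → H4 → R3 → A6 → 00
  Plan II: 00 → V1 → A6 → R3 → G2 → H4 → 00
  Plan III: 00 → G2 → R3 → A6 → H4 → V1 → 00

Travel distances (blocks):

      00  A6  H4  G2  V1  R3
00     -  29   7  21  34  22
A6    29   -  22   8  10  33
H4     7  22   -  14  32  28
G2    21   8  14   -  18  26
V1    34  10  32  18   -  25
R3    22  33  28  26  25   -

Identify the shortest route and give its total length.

Shortest is Plan II, total 124 blocks.

Plan I: 21 + 18 + 32 + 28 + 33 + 29 = 161
Plan II: 34 + 10 + 33 + 26 + 14 + 7 = 124
Plan III: 21 + 26 + 33 + 22 + 32 + 34 = 168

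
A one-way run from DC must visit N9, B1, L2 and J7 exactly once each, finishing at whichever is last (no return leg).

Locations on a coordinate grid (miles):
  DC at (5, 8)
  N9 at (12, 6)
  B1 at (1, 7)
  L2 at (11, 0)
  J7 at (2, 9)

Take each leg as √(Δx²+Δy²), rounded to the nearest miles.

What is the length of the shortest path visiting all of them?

There are 4! = 24 possible orderings.
DC - N9 - B1 - L2 - J7: 7+11+12+13 = 43
DC - N9 - B1 - J7 - L2: 7+11+2+13 = 33
DC - N9 - L2 - B1 - J7: 7+6+12+2 = 27
DC - N9 - L2 - J7 - B1: 7+6+13+2 = 28
DC - N9 - J7 - B1 - L2: 7+10+2+12 = 31
DC - N9 - J7 - L2 - B1: 7+10+13+12 = 42
DC - B1 - N9 - L2 - J7: 4+11+6+13 = 34
DC - B1 - N9 - J7 - L2: 4+11+10+13 = 38
DC - B1 - L2 - N9 - J7: 4+12+6+10 = 32
DC - B1 - L2 - J7 - N9: 4+12+13+10 = 39
DC - B1 - J7 - N9 - L2: 4+2+10+6 = 22
DC - B1 - J7 - L2 - N9: 4+2+13+6 = 25
DC - L2 - N9 - B1 - J7: 10+6+11+2 = 29
DC - L2 - N9 - J7 - B1: 10+6+10+2 = 28
… (10 more)
The minimum is 22.
One shortest path: DC → B1 → J7 → N9 → L2.

Shortest open route: 22 miles.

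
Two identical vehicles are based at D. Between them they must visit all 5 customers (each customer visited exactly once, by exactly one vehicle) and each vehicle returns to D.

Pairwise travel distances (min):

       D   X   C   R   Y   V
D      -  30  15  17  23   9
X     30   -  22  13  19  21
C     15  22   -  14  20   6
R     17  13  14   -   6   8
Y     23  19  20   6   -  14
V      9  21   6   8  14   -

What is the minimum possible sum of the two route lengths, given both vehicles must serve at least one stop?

Minimum combined distance: 97 min.

Check every non-empty split of the stops between the two vehicles; for each half take its own optimal tour:
  {X} + {C, R, Y, V}: 60 + 58 = 118
  {C} + {X, R, Y, V}: 30 + 72 = 102
  {X, C} + {R, Y, V}: 67 + 46 = 113
  {R} + {X, C, Y, V}: 34 + 79 = 113
  {X, R} + {C, Y, V}: 60 + 58 = 118
  {C, R} + {X, Y, V}: 46 + 72 = 118
  … (15 splits in total)
  {X, C, R, Y} + {V}: 79 + 18 = 97  ← best
Best: vehicle 1 D → C → X → R → Y → D = 79; vehicle 2 D → V → D = 18; combined 97.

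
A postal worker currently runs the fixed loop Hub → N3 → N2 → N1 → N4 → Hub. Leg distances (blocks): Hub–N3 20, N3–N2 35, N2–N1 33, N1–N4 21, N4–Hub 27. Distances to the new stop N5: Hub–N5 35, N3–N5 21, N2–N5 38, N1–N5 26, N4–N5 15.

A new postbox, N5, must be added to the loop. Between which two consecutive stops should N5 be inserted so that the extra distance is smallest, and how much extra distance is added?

+20 blocks — insert N5 between N1 and N4.

Insertion cost between consecutive stops i–j is d(i,N5) + d(N5,j) − d(i,j):
  between Hub and N3: 35 + 21 − 20 = 36
  between N3 and N2: 21 + 38 − 35 = 24
  between N2 and N1: 38 + 26 − 33 = 31
  between N1 and N4: 26 + 15 − 21 = 20
  between N4 and Hub: 15 + 35 − 27 = 23
Cheapest insertion is between N1 and N4, adding 20.
New total = 136 + 20 = 156.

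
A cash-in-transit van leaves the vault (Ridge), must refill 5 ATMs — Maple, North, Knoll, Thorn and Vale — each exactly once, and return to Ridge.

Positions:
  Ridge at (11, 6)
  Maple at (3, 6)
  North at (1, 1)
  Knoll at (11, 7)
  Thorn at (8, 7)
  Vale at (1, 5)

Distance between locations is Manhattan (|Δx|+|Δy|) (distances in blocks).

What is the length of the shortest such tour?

There are 60 distinct closed tours to check (reversals are equivalent).
Ridge - Maple - North - Knoll - Thorn - Vale - Ridge: 8+7+16+3+9+11 = 54
Ridge - Maple - North - Knoll - Vale - Thorn - Ridge: 8+7+16+12+9+4 = 56
Ridge - Maple - North - Thorn - Knoll - Vale - Ridge: 8+7+13+3+12+11 = 54
Ridge - Maple - North - Thorn - Vale - Knoll - Ridge: 8+7+13+9+12+1 = 50
Ridge - Maple - North - Vale - Knoll - Thorn - Ridge: 8+7+4+12+3+4 = 38
Ridge - Maple - North - Vale - Thorn - Knoll - Ridge: 8+7+4+9+3+1 = 32
Ridge - Maple - Knoll - North - Thorn - Vale - Ridge: 8+9+16+13+9+11 = 66
Ridge - Maple - Knoll - North - Vale - Thorn - Ridge: 8+9+16+4+9+4 = 50
Ridge - Maple - Knoll - Thorn - North - Vale - Ridge: 8+9+3+13+4+11 = 48
Ridge - Maple - Knoll - Thorn - Vale - North - Ridge: 8+9+3+9+4+15 = 48
Ridge - Maple - Knoll - Vale - North - Thorn - Ridge: 8+9+12+4+13+4 = 50
Ridge - Maple - Knoll - Vale - Thorn - North - Ridge: 8+9+12+9+13+15 = 66
Ridge - Maple - Thorn - North - Knoll - Vale - Ridge: 8+6+13+16+12+11 = 66
Ridge - Maple - Thorn - North - Vale - Knoll - Ridge: 8+6+13+4+12+1 = 44
… (46 more)
The minimum is 32.
One optimal route: Ridge → Maple → North → Vale → Thorn → Knoll → Ridge (or its reverse).

Minimum total distance: 32 blocks.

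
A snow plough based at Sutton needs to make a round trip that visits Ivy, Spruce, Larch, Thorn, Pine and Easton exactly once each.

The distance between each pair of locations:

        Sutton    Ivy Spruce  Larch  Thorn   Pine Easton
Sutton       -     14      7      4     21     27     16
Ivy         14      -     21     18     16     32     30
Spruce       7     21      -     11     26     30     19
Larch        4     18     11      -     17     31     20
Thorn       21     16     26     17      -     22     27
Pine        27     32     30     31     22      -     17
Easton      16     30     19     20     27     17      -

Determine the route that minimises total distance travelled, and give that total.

With 6 stops there are 6!/2 = 360 distinct round trips (a route and its reverse cost the same).
Sutton → Ivy → Spruce → Larch → Thorn → Pine → Easton → Sutton: 14+21+11+17+22+17+16 = 118
Sutton → Ivy → Spruce → Larch → Thorn → Easton → Pine → Sutton: 14+21+11+17+27+17+27 = 134
Sutton → Ivy → Spruce → Larch → Pine → Thorn → Easton → Sutton: 14+21+11+31+22+27+16 = 142
Sutton → Ivy → Spruce → Larch → Pine → Easton → Thorn → Sutton: 14+21+11+31+17+27+21 = 142
Sutton → Ivy → Spruce → Larch → Easton → Thorn → Pine → Sutton: 14+21+11+20+27+22+27 = 142
Sutton → Ivy → Spruce → Larch → Easton → Pine → Thorn → Sutton: 14+21+11+20+17+22+21 = 126
Sutton → Ivy → Spruce → Thorn → Larch → Pine → Easton → Sutton: 14+21+26+17+31+17+16 = 142
Sutton → Ivy → Spruce → Thorn → Larch → Easton → Pine → Sutton: 14+21+26+17+20+17+27 = 142
… (352 more)
Sutton → Ivy → Thorn → Pine → Easton → Spruce → Larch → Sutton: 14+16+22+17+19+11+4 = 103  ← best
The minimum is 103.
One optimal route: Sutton → Ivy → Thorn → Pine → Easton → Spruce → Larch → Sutton (or its reverse).

103 — the shortest possible round trip.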